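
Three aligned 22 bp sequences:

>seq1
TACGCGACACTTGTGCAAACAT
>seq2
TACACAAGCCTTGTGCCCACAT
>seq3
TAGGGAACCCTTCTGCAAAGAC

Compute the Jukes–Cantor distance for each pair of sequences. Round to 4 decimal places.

d(seq1,seq2) = 0.3390, d(seq1,seq3) = 0.4141, d(seq2,seq3) = 0.5913

seq1–seq2: 6/22 sites differ → p ≈ 0.272727, d = −0.75 ln(1 − 0.363636) = 0.338988 ≈ 0.3390.
seq1–seq3: 7/22 sites differ → p ≈ 0.318182, d = −0.75 ln(1 − 0.424243) = 0.414052 ≈ 0.4141.
seq2–seq3: 9/22 sites differ → p ≈ 0.409091, d = −0.75 ln(1 − 0.545455) = 0.591344 ≈ 0.5913.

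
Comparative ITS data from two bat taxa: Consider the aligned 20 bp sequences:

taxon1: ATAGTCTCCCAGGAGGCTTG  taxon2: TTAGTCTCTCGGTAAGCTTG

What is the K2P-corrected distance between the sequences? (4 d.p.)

0.3112

Of 20 sites, 3 differences are transitions and 2 are transversions, so P = 3/20 = 0.15 and Q = 2/20 = 0.1.
Under the Kimura two-parameter model, d = −½ ln(1 − 2P − Q) − ¼ ln(1 − 2Q).
1 − 2P − Q = 0.6, giving −½ ln(0.6) = 0.255413.
1 − 2Q = 0.8, giving −¼ ln(0.8) = 0.055786.
d = 0.255413 + 0.055786 = 0.311199.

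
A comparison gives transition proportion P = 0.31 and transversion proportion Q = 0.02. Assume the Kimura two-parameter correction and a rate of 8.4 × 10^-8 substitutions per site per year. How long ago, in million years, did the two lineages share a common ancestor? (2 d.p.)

Under the Kimura two-parameter model, d = −½ ln(1 − 2P − Q) − ¼ ln(1 − 2Q).
1 − 2P − Q = 0.36, giving −½ ln(0.36) = 0.510826.
1 − 2Q = 0.96, giving −¼ ln(0.96) = 0.010205.
d = 0.510826 + 0.010205 = 0.521031.
Under a molecular clock d = 2μt, so t = d/(2μ) = 0.521031 / (2 × 8.4 × 10^-8) = 3.10 million years.

3.10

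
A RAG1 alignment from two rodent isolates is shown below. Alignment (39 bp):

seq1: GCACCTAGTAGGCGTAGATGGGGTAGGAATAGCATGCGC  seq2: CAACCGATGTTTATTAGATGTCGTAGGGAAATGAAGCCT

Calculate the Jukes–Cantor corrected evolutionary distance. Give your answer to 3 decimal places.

The sequences differ at 19 of 39 sites, so p = 19/39 ≈ 0.487179.
d = −(3/4) ln(1 − 4p/3) = −0.75 ln(1 − 0.649572) = −0.75 ln(0.350428)
  = −0.75 × (-1.048600) = 0.786450 substitutions/site.

0.786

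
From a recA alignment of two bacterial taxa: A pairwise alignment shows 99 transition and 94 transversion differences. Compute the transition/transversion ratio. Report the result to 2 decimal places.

1.05

R = 99/94 = 1.053191… ≈ 1.05 (to 2 d.p.).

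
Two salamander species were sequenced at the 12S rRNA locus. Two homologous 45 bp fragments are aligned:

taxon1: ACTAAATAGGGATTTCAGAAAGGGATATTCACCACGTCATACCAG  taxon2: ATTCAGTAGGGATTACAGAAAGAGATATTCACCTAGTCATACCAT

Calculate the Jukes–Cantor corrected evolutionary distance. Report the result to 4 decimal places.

0.2029

The sequences differ at 8 of 45 sites (2, 4, 6, 15, 23, 34, 35, 45), so p = 8/45 ≈ 0.177778.
d = −(3/4) ln(1 − 4p/3) = −0.75 ln(1 − 0.237037) = −0.75 ln(0.762963)
  = −0.75 × (-0.270546) = 0.202910 substitutions/site.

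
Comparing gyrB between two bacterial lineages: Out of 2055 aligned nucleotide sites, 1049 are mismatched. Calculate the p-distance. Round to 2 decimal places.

0.51

p = 1049/2055 = 0.510462… ≈ 0.51 (to 2 d.p.).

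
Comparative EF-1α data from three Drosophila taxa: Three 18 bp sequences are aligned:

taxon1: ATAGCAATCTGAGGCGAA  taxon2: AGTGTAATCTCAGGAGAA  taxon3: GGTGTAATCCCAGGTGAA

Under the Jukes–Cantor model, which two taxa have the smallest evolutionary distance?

taxon1–taxon2: 5/18 differ, p = 0.278, d = 0.347.
taxon1–taxon3: 7/18 differ, p = 0.389, d = 0.548.
taxon2–taxon3: 3/18 differ, p = 0.167, d = 0.188.
The smallest distance is between taxon2 and taxon3.

taxon2 and taxon3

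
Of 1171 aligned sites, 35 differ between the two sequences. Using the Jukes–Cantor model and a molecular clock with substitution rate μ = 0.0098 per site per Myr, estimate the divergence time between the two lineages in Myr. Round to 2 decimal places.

1.56

p = 35/1171 ≈ 0.029889.
d = −(3/4) ln(1 − 4p/3) = −0.75 ln(1 − 0.039852) = −0.75 ln(0.960148)
  = −0.75 × (-0.040668) = 0.030501 substitutions/site.
Under a molecular clock d = 2μt, so t = d/(2μ) = 0.030501 / (2 × 0.0098) = 1.56 Myr.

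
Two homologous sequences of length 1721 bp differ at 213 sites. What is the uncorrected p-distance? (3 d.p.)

p = 213/1721 = 0.123765… ≈ 0.124 (to 3 d.p.).

0.124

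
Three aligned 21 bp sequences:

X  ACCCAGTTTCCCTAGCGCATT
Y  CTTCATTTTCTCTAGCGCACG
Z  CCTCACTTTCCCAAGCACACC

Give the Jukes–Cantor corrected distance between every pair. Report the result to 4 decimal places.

d(X,Y) = 0.4408, d(X,Z) = 0.4408, d(Y,Z) = 0.3597

X–Y: 7/21 sites differ → p ≈ 0.333333, d = −0.75 ln(1 − 0.444444) = 0.440839 ≈ 0.4408.
X–Z: 7/21 sites differ → p ≈ 0.333333, d = −0.75 ln(1 − 0.444444) = 0.440839 ≈ 0.4408.
Y–Z: 6/21 sites differ → p ≈ 0.285714, d = −0.75 ln(1 − 0.380952) = 0.359679 ≈ 0.3597.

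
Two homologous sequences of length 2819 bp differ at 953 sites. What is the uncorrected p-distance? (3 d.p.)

p = 953/2819 = 0.338063… ≈ 0.338 (to 3 d.p.).

0.338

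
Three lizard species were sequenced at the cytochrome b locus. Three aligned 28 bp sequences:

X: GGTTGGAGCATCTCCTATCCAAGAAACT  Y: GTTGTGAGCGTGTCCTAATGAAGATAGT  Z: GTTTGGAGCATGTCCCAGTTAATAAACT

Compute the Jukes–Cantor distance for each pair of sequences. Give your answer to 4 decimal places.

d(X,Y) = 0.4850, d(X,Z) = 0.3041, d(Y,Z) = 0.4197

X–Y: 10/28 sites differ → p ≈ 0.357143, d = −0.75 ln(1 − 0.476191) = 0.484971 ≈ 0.4850.
X–Z: 7/28 sites differ → p = 0.25, d = −0.75 ln(1 − 0.333333) = 0.304098 ≈ 0.3041.
Y–Z: 9/28 sites differ → p ≈ 0.321429, d = −0.75 ln(1 − 0.428572) = 0.419713 ≈ 0.4197.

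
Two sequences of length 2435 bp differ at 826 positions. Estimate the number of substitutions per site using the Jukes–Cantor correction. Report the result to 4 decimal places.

p = 826/2435 ≈ 0.33922.
d = −(3/4) ln(1 − 4p/3) = −0.75 ln(1 − 0.452293) = −0.75 ln(0.547707)
  = −0.75 × (-0.602015) = 0.451511 substitutions/site.

0.4515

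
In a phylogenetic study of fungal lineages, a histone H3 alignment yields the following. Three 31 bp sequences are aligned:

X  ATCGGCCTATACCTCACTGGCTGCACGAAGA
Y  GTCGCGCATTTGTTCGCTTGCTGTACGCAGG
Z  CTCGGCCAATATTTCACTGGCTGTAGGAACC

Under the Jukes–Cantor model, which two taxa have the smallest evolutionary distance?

X–Y: 13/31 differ, p = 0.419, d = 0.614.
X–Z: 8/31 differ, p = 0.258, d = 0.316.
Y–Z: 12/31 differ, p = 0.387, d = 0.544.
The smallest distance is between X and Z.

X and Z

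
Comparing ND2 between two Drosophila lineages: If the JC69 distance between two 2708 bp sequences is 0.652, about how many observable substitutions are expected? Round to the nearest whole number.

1180

Invert JC69: p = (3/4)(1 − e^(−4d/3)) = 0.75 × (1 − e^(-0.869333)) = 0.75 × (1 − 0.419231) = 0.435577.
Expected differing sites = pL ≈ 0.435577 × 2708 = 1179.542516 ≈ 1180.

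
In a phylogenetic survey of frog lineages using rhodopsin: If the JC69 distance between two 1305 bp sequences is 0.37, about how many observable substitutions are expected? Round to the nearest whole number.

381

Invert JC69: p = (3/4)(1 − e^(−4d/3)) = 0.75 × (1 − e^(-0.493333)) = 0.75 × (1 − 0.610588) = 0.292059.
Expected differing sites = pL ≈ 0.292059 × 1305 = 381.136995 ≈ 381.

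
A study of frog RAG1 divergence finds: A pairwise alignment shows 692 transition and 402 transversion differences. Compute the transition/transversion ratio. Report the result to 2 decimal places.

1.72

R = 692/402 = 1.721393… ≈ 1.72 (to 2 d.p.).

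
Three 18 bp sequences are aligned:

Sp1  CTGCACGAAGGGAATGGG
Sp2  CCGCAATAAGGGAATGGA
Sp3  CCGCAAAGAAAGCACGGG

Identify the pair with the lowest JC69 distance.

Sp1 and Sp2

Sp1–Sp2: 4/18 differ, p = 0.222, d = 0.264.
Sp1–Sp3: 8/18 differ, p = 0.444, d = 0.673.
Sp2–Sp3: 7/18 differ, p = 0.389, d = 0.548.
The smallest distance is between Sp1 and Sp2.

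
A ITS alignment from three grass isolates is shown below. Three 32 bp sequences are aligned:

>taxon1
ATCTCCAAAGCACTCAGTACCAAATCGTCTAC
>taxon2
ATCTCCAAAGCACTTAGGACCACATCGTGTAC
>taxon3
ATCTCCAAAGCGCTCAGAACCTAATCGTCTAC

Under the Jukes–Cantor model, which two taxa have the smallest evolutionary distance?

taxon1–taxon2: 4/32 differ, p = 0.125, d = 0.137.
taxon1–taxon3: 3/32 differ, p = 0.094, d = 0.100.
taxon2–taxon3: 6/32 differ, p = 0.188, d = 0.216.
The smallest distance is between taxon1 and taxon3.

taxon1 and taxon3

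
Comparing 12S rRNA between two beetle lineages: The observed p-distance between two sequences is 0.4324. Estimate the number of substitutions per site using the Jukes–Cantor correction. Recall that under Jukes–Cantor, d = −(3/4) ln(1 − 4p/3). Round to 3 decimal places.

d = −(3/4) ln(1 − 4p/3) = −0.75 ln(1 − 0.576533) = −0.75 ln(0.423467)
  = −0.75 × (-0.859280) = 0.644460 substitutions/site.

0.644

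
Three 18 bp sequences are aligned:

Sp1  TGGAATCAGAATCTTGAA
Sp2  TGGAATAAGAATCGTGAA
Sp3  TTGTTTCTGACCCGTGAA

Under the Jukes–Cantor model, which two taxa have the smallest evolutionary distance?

Sp1 and Sp2

Sp1–Sp2: 2/18 differ, p = 0.111, d = 0.120.
Sp1–Sp3: 7/18 differ, p = 0.389, d = 0.548.
Sp2–Sp3: 7/18 differ, p = 0.389, d = 0.548.
The smallest distance is between Sp1 and Sp2.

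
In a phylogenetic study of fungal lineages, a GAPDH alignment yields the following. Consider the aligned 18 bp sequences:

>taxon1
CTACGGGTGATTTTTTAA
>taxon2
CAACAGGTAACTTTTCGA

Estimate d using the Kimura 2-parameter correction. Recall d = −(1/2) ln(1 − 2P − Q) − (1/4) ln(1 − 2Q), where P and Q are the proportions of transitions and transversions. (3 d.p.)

0.502

Of 18 sites, 5 differences are transitions and 1 are transversions, so P = 5/18 ≈ 0.277778 and Q = 1/18 ≈ 0.055556.
Under the Kimura two-parameter model, d = −½ ln(1 − 2P − Q) − ¼ ln(1 − 2Q).
1 − 2P − Q = 0.388888, giving −½ ln(0.388888) = 0.472232.
1 − 2Q = 0.888888, giving −¼ ln(0.888888) = 0.029446.
d = 0.472232 + 0.029446 = 0.501678.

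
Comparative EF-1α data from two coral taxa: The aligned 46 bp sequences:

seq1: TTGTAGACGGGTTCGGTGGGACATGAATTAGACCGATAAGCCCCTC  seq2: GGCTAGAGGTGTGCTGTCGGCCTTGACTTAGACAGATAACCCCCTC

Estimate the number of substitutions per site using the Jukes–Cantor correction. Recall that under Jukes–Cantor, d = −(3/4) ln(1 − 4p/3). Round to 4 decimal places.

The sequences differ at 13 of 46 sites, so p = 13/46 ≈ 0.282609.
d = −(3/4) ln(1 − 4p/3) = −0.75 ln(1 − 0.376812) = −0.75 ln(0.623188)
  = −0.75 × (-0.472907) = 0.354680 substitutions/site.

0.3547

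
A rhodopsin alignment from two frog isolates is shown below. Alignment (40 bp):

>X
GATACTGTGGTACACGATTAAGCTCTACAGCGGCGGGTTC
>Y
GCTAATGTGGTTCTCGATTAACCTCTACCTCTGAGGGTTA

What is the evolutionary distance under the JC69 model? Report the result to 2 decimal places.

0.30

The sequences differ at 10 of 40 sites (2, 5, 12, 14, 22, 29, 30, 32, 34, 40), so p = 10/40 = 0.25.
d = −(3/4) ln(1 − 4p/3) = −0.75 ln(1 − 0.333333) = −0.75 ln(0.666667)
  = −0.75 × (-0.405465) = 0.304099 substitutions/site.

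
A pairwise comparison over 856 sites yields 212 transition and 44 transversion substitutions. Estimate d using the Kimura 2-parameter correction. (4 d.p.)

0.4228

P = 212/856 ≈ 0.247664 and Q = 44/856 ≈ 0.051402.
Under the Kimura two-parameter model, d = −½ ln(1 − 2P − Q) − ¼ ln(1 − 2Q).
1 − 2P − Q = 0.45327, giving −½ ln(0.45327) = 0.395634.
1 − 2Q = 0.897196, giving −¼ ln(0.897196) = 0.027120.
d = 0.395634 + 0.027120 = 0.422754.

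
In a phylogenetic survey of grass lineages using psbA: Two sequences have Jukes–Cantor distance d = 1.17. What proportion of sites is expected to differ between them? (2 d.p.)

p = (3/4)(1 − e^(−4d/3)) = 0.75 × (1 − e^(-1.56)) = 0.75 × (1 − 0.210136) = 0.592398.

0.59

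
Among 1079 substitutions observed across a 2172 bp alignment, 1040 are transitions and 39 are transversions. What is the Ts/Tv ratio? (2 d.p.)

26.67

R = 1040/39 = 26.666666… ≈ 26.67 (to 2 d.p.).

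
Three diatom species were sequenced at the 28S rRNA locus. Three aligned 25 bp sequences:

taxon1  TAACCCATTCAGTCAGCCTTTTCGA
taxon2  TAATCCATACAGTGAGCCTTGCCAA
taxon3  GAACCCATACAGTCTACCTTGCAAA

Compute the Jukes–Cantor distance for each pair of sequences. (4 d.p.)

taxon1–taxon2: 6/25 sites differ → p = 0.24, d = −0.75 ln(1 − 0.32) = 0.289247 ≈ 0.2892.
taxon1–taxon3: 8/25 sites differ → p = 0.32, d = −0.75 ln(1 − 0.426667) = 0.417216 ≈ 0.4172.
taxon2–taxon3: 6/25 sites differ → p = 0.24, d = −0.75 ln(1 − 0.32) = 0.289247 ≈ 0.2892.

d(taxon1,taxon2) = 0.2892, d(taxon1,taxon3) = 0.4172, d(taxon2,taxon3) = 0.2892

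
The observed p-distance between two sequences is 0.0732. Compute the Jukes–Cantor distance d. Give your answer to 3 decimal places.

0.077

d = −(3/4) ln(1 − 4p/3) = −0.75 ln(1 − 0.0976) = −0.75 ln(0.9024)
  = −0.75 × (-0.102697) = 0.077023 substitutions/site.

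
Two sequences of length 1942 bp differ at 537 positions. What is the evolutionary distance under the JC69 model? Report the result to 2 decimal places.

p = 537/1942 ≈ 0.276519.
d = −(3/4) ln(1 − 4p/3) = −0.75 ln(1 − 0.368692) = −0.75 ln(0.631308)
  = −0.75 × (-0.459961) = 0.344971 substitutions/site.

0.34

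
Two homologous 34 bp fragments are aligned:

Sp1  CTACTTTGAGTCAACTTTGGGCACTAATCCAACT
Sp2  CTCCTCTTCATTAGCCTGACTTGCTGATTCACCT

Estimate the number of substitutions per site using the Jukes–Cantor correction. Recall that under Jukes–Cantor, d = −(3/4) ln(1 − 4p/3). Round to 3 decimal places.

The sequences differ at 17 of 34 sites, so p = 17/34 = 0.5.
d = −(3/4) ln(1 − 4p/3) = −0.75 ln(1 − 0.666667) = −0.75 ln(0.333333)
  = −0.75 × (-1.098613) = 0.823960 substitutions/site.

0.824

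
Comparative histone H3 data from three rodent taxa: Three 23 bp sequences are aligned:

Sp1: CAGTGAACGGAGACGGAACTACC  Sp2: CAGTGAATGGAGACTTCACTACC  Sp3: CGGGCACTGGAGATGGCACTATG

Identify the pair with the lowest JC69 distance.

Sp1 and Sp2

Sp1–Sp2: 4/23 differ, p = 0.174, d = 0.198.
Sp1–Sp3: 9/23 differ, p = 0.391, d = 0.553.
Sp2–Sp3: 9/23 differ, p = 0.391, d = 0.553.
The smallest distance is between Sp1 and Sp2.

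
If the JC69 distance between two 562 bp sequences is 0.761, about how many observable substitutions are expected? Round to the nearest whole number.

269

Invert JC69: p = (3/4)(1 − e^(−4d/3)) = 0.75 × (1 − e^(-1.014667)) = 0.75 × (1 − 0.362523) = 0.478108.
Expected differing sites = pL ≈ 0.478108 × 562 = 268.696696 ≈ 269.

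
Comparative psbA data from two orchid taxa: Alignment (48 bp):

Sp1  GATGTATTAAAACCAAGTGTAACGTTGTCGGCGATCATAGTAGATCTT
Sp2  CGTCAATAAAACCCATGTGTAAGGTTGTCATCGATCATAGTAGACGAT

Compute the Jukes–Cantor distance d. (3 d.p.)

0.336

The sequences differ at 13 of 48 sites, so p = 13/48 ≈ 0.270833.
d = −(3/4) ln(1 − 4p/3) = −0.75 ln(1 − 0.361111) = −0.75 ln(0.638889)
  = −0.75 × (-0.448025) = 0.336019 substitutions/site.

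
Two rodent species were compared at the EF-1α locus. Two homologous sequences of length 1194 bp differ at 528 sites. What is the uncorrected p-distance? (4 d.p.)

0.4422

p = 528/1194 = 0.442211… ≈ 0.4422 (to 4 d.p.).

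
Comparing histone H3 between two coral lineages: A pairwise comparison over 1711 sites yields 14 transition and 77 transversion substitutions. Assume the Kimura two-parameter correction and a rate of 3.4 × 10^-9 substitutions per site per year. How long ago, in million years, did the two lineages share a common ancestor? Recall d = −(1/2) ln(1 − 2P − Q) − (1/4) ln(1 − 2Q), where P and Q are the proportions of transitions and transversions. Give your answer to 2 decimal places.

P = 14/1711 ≈ 0.008182 and Q = 77/1711 ≈ 0.045003.
Under the Kimura two-parameter model, d = −½ ln(1 − 2P − Q) − ¼ ln(1 − 2Q).
1 − 2P − Q = 0.938633, giving −½ ln(0.938633) = 0.031665.
1 − 2Q = 0.909994, giving −¼ ln(0.909994) = 0.023579.
d = 0.031665 + 0.023579 = 0.055244.
Under a molecular clock d = 2μt, so t = d/(2μ) = 0.055244 / (2 × 3.4 × 10^-9) = 8.12 million years.

8.12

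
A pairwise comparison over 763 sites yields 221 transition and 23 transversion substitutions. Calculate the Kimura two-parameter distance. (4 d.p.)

P = 221/763 ≈ 0.289646 and Q = 23/763 ≈ 0.030144.
Under the Kimura two-parameter model, d = −½ ln(1 − 2P − Q) − ¼ ln(1 − 2Q).
1 − 2P − Q = 0.390564, giving −½ ln(0.390564) = 0.470082.
1 − 2Q = 0.939712, giving −¼ ln(0.939712) = 0.015545.
d = 0.470082 + 0.015545 = 0.485627.

0.4856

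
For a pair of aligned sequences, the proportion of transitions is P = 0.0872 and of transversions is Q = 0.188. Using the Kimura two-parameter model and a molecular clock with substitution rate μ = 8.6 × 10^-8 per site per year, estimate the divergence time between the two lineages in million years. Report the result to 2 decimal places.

Under the Kimura two-parameter model, d = −½ ln(1 − 2P − Q) − ¼ ln(1 − 2Q).
1 − 2P − Q = 0.6376, giving −½ ln(0.6376) = 0.225022.
1 − 2Q = 0.624, giving −¼ ln(0.624) = 0.117901.
d = 0.225022 + 0.117901 = 0.342923.
Under a molecular clock d = 2μt, so t = d/(2μ) = 0.342923 / (2 × 8.6 × 10^-8) = 1.99 million years.

1.99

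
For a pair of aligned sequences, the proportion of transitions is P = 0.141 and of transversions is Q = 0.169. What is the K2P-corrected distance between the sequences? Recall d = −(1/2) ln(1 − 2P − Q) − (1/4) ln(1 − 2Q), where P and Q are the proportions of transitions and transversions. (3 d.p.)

Under the Kimura two-parameter model, d = −½ ln(1 − 2P − Q) − ¼ ln(1 − 2Q).
1 − 2P − Q = 0.549, giving −½ ln(0.549) = 0.299828.
1 − 2Q = 0.662, giving −¼ ln(0.662) = 0.103122.
d = 0.299828 + 0.103122 = 0.402950.

0.403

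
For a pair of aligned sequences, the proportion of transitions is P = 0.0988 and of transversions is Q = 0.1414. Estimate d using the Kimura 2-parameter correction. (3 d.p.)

Under the Kimura two-parameter model, d = −½ ln(1 − 2P − Q) − ¼ ln(1 − 2Q).
1 − 2P − Q = 0.661, giving −½ ln(0.661) = 0.207001.
1 − 2Q = 0.7172, giving −¼ ln(0.7172) = 0.083100.
d = 0.207001 + 0.083100 = 0.290101.

0.290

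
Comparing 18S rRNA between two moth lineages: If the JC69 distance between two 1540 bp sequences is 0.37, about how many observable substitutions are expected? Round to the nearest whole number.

450

Invert JC69: p = (3/4)(1 − e^(−4d/3)) = 0.75 × (1 − e^(-0.493333)) = 0.75 × (1 − 0.610588) = 0.292059.
Expected differing sites = pL ≈ 0.292059 × 1540 = 449.77086 ≈ 450.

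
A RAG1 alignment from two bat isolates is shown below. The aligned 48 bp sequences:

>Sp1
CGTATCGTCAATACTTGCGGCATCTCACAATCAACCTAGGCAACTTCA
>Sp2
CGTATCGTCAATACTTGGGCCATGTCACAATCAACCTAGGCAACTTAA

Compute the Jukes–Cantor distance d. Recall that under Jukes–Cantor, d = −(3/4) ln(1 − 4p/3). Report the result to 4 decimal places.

The sequences differ at 4 of 48 sites (18, 20, 24, 47), so p = 4/48 ≈ 0.083333.
d = −(3/4) ln(1 − 4p/3) = −0.75 ln(1 − 0.111111) = −0.75 ln(0.888889)
  = −0.75 × (-0.117783) = 0.088337 substitutions/site.

0.0883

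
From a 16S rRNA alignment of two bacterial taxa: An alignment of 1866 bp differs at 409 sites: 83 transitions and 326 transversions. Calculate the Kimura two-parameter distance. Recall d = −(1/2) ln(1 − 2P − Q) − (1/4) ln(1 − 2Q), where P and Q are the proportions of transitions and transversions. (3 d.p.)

0.261

P = 83/1866 ≈ 0.04448 and Q = 326/1866 ≈ 0.174705.
Under the Kimura two-parameter model, d = −½ ln(1 − 2P − Q) − ¼ ln(1 − 2Q).
1 − 2P − Q = 0.736335, giving −½ ln(0.736335) = 0.153035.
1 − 2Q = 0.65059, giving −¼ ln(0.65059) = 0.107469.
d = 0.153035 + 0.107469 = 0.260504.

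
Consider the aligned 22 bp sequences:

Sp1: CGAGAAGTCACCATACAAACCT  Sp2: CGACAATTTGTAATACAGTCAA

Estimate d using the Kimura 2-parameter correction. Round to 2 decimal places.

0.70

Of 22 sites, 4 differences are transitions and 6 are transversions, so P = 4/22 ≈ 0.181818 and Q = 6/22 ≈ 0.272727.
Under the Kimura two-parameter model, d = −½ ln(1 − 2P − Q) − ¼ ln(1 − 2Q).
1 − 2P − Q = 0.363637, giving −½ ln(0.363637) = 0.505800.
1 − 2Q = 0.454546, giving −¼ ln(0.454546) = 0.197114.
d = 0.505800 + 0.197114 = 0.702914.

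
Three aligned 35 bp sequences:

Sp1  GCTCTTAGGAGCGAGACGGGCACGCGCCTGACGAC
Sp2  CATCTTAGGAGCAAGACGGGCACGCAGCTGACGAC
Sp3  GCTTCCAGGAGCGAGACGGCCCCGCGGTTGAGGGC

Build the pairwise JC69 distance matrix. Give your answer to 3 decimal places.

d(Sp1,Sp2) = 0.158, d(Sp1,Sp3) = 0.315, d(Sp2,Sp3) = 0.458

Sp1–Sp2: 5/35 sites differ → p ≈ 0.142857, d = −0.75 ln(1 − 0.190476) = 0.158482 ≈ 0.158.
Sp1–Sp3: 9/35 sites differ → p ≈ 0.257143, d = −0.75 ln(1 − 0.342857) = 0.314890 ≈ 0.315.
Sp2–Sp3: 12/35 sites differ → p ≈ 0.342857, d = −0.75 ln(1 − 0.457143) = 0.458182 ≈ 0.458.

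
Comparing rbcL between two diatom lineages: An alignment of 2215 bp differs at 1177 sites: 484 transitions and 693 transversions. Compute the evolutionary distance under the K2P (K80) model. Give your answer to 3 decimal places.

0.939

P = 484/2215 ≈ 0.21851 and Q = 693/2215 ≈ 0.312867.
Under the Kimura two-parameter model, d = −½ ln(1 − 2P − Q) − ¼ ln(1 − 2Q).
1 − 2P − Q = 0.250113, giving −½ ln(0.250113) = 0.692921.
1 − 2Q = 0.374266, giving −¼ ln(0.374266) = 0.245697.
d = 0.692921 + 0.245697 = 0.938618.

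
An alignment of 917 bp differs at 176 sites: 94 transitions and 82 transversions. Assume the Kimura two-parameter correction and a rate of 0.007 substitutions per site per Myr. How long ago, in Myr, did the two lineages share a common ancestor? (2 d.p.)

15.97

P = 94/917 ≈ 0.102508 and Q = 82/917 ≈ 0.089422.
Under the Kimura two-parameter model, d = −½ ln(1 − 2P − Q) − ¼ ln(1 − 2Q).
1 − 2P − Q = 0.705562, giving −½ ln(0.705562) = 0.174380.
1 − 2Q = 0.821156, giving −¼ ln(0.821156) = 0.049261.
d = 0.174380 + 0.049261 = 0.223641.
Under a molecular clock d = 2μt, so t = d/(2μ) = 0.223641 / (2 × 0.007) = 15.97 Myr.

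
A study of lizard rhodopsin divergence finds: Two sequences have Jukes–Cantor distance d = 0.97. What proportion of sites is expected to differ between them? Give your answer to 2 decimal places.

0.54

p = (3/4)(1 − e^(−4d/3)) = 0.75 × (1 − e^(-1.293333)) = 0.75 × (1 − 0.274355) = 0.544234.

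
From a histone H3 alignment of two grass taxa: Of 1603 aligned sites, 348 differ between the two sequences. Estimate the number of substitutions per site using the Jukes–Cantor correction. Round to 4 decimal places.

0.2563

p = 348/1603 ≈ 0.217093.
d = −(3/4) ln(1 − 4p/3) = −0.75 ln(1 − 0.289457) = −0.75 ln(0.710543)
  = −0.75 × (-0.341726) = 0.256295 substitutions/site.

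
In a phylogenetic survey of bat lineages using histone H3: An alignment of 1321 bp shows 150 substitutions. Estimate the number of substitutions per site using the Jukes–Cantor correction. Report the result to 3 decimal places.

0.123

p = 150/1321 ≈ 0.11355.
d = −(3/4) ln(1 − 4p/3) = −0.75 ln(1 − 0.1514) = −0.75 ln(0.8486)
  = −0.75 × (-0.164167) = 0.123125 substitutions/site.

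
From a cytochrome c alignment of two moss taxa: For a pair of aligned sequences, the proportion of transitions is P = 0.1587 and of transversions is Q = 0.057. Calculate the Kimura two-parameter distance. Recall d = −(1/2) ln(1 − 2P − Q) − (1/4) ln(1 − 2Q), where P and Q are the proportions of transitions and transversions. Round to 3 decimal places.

Under the Kimura two-parameter model, d = −½ ln(1 − 2P − Q) − ¼ ln(1 − 2Q).
1 − 2P − Q = 0.6256, giving −½ ln(0.6256) = 0.234522.
1 − 2Q = 0.886, giving −¼ ln(0.886) = 0.030260.
d = 0.234522 + 0.030260 = 0.264782.

0.265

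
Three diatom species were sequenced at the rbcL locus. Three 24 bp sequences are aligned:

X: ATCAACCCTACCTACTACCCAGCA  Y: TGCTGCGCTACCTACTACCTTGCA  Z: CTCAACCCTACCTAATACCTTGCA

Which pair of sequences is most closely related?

X and Z

X–Y: 7/24 differ, p = 0.292, d = 0.369.
X–Z: 4/24 differ, p = 0.167, d = 0.188.
Y–Z: 6/24 differ, p = 0.250, d = 0.304.
The smallest distance is between X and Z.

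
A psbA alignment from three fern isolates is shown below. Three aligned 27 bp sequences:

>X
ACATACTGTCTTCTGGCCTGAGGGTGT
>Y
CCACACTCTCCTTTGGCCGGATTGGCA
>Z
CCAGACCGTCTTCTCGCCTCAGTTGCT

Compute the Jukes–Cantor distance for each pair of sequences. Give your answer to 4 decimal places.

d(X,Y) = 0.5876, d(X,Z) = 0.4408, d(Y,Z) = 0.5876

X–Y: 11/27 sites differ → p ≈ 0.407407, d = −0.75 ln(1 − 0.543209) = 0.587647 ≈ 0.5876.
X–Z: 9/27 sites differ → p ≈ 0.333333, d = −0.75 ln(1 − 0.444444) = 0.440839 ≈ 0.4408.
Y–Z: 11/27 sites differ → p ≈ 0.407407, d = −0.75 ln(1 − 0.543209) = 0.587647 ≈ 0.5876.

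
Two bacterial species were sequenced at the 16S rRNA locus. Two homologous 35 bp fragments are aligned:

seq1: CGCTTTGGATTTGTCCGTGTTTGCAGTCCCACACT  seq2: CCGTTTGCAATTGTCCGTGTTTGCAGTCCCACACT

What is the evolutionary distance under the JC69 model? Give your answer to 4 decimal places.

0.1240

The sequences differ at 4 of 35 sites (2, 3, 8, 10), so p = 4/35 ≈ 0.114286.
d = −(3/4) ln(1 − 4p/3) = −0.75 ln(1 − 0.152381) = −0.75 ln(0.847619)
  = −0.75 × (-0.165324) = 0.123993 substitutions/site.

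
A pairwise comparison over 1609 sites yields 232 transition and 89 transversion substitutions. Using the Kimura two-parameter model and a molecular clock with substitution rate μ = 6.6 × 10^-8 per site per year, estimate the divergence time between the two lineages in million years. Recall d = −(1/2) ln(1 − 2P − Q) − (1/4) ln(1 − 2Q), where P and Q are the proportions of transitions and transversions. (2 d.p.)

1.82

P = 232/1609 ≈ 0.144189 and Q = 89/1609 ≈ 0.055314.
Under the Kimura two-parameter model, d = −½ ln(1 − 2P − Q) − ¼ ln(1 − 2Q).
1 − 2P − Q = 0.656308, giving −½ ln(0.656308) = 0.210563.
1 − 2Q = 0.889372, giving −¼ ln(0.889372) = 0.029310.
d = 0.210563 + 0.029310 = 0.239873.
Under a molecular clock d = 2μt, so t = d/(2μ) = 0.239873 / (2 × 6.6 × 10^-8) = 1.82 million years.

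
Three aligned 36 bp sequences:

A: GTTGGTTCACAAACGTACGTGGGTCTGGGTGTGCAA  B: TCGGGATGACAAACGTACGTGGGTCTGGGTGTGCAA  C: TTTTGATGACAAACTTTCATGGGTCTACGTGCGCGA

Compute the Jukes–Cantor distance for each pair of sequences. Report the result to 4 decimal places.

d(A,B) = 0.1536, d(A,C) = 0.3924, d(B,C) = 0.3470

A–B: 5/36 sites differ → p ≈ 0.138889, d = −0.75 ln(1 − 0.185185) = 0.153596 ≈ 0.1536.
A–C: 11/36 sites differ → p ≈ 0.305556, d = −0.75 ln(1 − 0.407408) = 0.392437 ≈ 0.3924.
B–C: 10/36 sites differ → p ≈ 0.277778, d = −0.75 ln(1 − 0.370371) = 0.346968 ≈ 0.3470.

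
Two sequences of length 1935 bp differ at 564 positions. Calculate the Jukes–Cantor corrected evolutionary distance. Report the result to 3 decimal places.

0.369

p = 564/1935 ≈ 0.291473.
d = −(3/4) ln(1 − 4p/3) = −0.75 ln(1 − 0.388631) = −0.75 ln(0.611369)
  = −0.75 × (-0.492055) = 0.369041 substitutions/site.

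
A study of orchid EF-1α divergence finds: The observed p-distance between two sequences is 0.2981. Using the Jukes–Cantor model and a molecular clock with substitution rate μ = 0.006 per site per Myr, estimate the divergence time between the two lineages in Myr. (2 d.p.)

d = −(3/4) ln(1 − 4p/3) = −0.75 ln(1 − 0.397467) = −0.75 ln(0.602533)
  = −0.75 × (-0.506613) = 0.379960 substitutions/site.
Under a molecular clock d = 2μt, so t = d/(2μ) = 0.379960 / (2 × 0.006) = 31.66 Myr.

31.66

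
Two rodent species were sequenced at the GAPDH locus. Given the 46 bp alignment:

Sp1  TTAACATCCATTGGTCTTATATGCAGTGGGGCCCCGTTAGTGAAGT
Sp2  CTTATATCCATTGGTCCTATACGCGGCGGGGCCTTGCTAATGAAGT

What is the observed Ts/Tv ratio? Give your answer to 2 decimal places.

10.00

Transitions are A↔G and C↔T; transversions are all other mismatches.
Transitions: 10. Transversions: 1.
R = 10/1 = 10.00.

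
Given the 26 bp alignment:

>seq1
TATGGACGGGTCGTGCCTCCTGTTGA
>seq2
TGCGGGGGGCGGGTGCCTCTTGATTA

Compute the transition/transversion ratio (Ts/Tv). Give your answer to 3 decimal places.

Transitions are A↔G and C↔T; transversions are all other mismatches.
Transitions: 4. Transversions: 6.
R = 4/6 = 0.666666… ≈ 0.667 (to 3 d.p.).

0.667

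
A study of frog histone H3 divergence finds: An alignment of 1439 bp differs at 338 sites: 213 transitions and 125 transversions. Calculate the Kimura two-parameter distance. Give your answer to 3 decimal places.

P = 213/1439 ≈ 0.148019 and Q = 125/1439 ≈ 0.086866.
Under the Kimura two-parameter model, d = −½ ln(1 − 2P − Q) − ¼ ln(1 − 2Q).
1 − 2P − Q = 0.617096, giving −½ ln(0.617096) = 0.241365.
1 − 2Q = 0.826268, giving −¼ ln(0.826268) = 0.047709.
d = 0.241365 + 0.047709 = 0.289074.

0.289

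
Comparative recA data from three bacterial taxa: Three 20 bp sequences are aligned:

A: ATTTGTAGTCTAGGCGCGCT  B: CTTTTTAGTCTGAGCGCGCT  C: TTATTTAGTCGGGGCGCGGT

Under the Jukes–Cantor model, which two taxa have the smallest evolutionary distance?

A and B

A–B: 4/20 differ, p = 0.200, d = 0.233.
A–C: 6/20 differ, p = 0.300, d = 0.383.
B–C: 5/20 differ, p = 0.250, d = 0.304.
The smallest distance is between A and B.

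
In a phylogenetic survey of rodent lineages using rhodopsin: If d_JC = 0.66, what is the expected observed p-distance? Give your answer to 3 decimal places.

0.439

p = (3/4)(1 − e^(−4d/3)) = 0.75 × (1 − e^(-0.88)) = 0.75 × (1 − 0.414783) = 0.438913.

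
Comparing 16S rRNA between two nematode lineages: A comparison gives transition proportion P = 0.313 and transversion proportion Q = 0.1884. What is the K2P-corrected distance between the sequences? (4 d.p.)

Under the Kimura two-parameter model, d = −½ ln(1 − 2P − Q) − ¼ ln(1 − 2Q).
1 − 2P − Q = 0.1856, giving −½ ln(0.1856) = 0.842081.
1 − 2Q = 0.6232, giving −¼ ln(0.6232) = 0.118222.
d = 0.842081 + 0.118222 = 0.960303.

0.9603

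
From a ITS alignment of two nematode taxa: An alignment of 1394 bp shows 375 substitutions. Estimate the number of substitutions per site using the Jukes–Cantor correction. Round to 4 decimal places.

p = 375/1394 ≈ 0.26901.
d = −(3/4) ln(1 − 4p/3) = −0.75 ln(1 − 0.35868) = −0.75 ln(0.64132)
  = −0.75 × (-0.444227) = 0.333170 substitutions/site.

0.3332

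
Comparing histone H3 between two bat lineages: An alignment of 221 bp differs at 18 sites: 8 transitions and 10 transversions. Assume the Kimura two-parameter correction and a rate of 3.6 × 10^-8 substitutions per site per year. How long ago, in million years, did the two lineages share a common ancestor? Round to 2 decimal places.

P = 8/221 ≈ 0.036199 and Q = 10/221 ≈ 0.045249.
Under the Kimura two-parameter model, d = −½ ln(1 − 2P − Q) − ¼ ln(1 − 2Q).
1 − 2P − Q = 0.882353, giving −½ ln(0.882353) = 0.062582.
1 − 2Q = 0.909502, giving −¼ ln(0.909502) = 0.023715.
d = 0.062582 + 0.023715 = 0.086297.
Under a molecular clock d = 2μt, so t = d/(2μ) = 0.086297 / (2 × 3.6 × 10^-8) = 1.20 million years.

1.20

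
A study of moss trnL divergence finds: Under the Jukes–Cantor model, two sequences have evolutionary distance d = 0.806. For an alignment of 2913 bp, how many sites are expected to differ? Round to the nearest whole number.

Invert JC69: p = (3/4)(1 − e^(−4d/3)) = 0.75 × (1 − e^(-1.074667)) = 0.75 × (1 − 0.341411) = 0.493942.
Expected differing sites = pL ≈ 0.493942 × 2913 = 1438.853046 ≈ 1439.

1439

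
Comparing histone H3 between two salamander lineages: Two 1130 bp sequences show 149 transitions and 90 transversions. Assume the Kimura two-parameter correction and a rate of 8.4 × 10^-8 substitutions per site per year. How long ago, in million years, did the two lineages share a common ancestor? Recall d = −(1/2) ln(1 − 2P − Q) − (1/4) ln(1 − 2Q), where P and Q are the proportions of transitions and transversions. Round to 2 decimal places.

1.51

P = 149/1130 ≈ 0.131858 and Q = 90/1130 ≈ 0.079646.
Under the Kimura two-parameter model, d = −½ ln(1 − 2P − Q) − ¼ ln(1 − 2Q).
1 − 2P − Q = 0.656638, giving −½ ln(0.656638) = 0.210311.
1 − 2Q = 0.840708, giving −¼ ln(0.840708) = 0.043378.
d = 0.210311 + 0.043378 = 0.253689.
Under a molecular clock d = 2μt, so t = d/(2μ) = 0.253689 / (2 × 8.4 × 10^-8) = 1.51 million years.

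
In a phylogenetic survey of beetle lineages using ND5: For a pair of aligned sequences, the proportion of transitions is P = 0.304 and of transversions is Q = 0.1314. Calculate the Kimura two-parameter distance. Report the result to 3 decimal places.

0.749

Under the Kimura two-parameter model, d = −½ ln(1 − 2P − Q) − ¼ ln(1 − 2Q).
1 − 2P − Q = 0.2606, giving −½ ln(0.2606) = 0.672384.
1 − 2Q = 0.7372, giving −¼ ln(0.7372) = 0.076224.
d = 0.672384 + 0.076224 = 0.748608.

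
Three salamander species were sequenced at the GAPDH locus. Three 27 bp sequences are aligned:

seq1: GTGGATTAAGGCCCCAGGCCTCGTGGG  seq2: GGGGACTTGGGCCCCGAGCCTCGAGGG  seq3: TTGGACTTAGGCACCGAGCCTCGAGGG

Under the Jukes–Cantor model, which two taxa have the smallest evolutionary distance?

seq2 and seq3

seq1–seq2: 7/27 differ, p = 0.259, d = 0.318.
seq1–seq3: 7/27 differ, p = 0.259, d = 0.318.
seq2–seq3: 4/27 differ, p = 0.148, d = 0.165.
The smallest distance is between seq2 and seq3.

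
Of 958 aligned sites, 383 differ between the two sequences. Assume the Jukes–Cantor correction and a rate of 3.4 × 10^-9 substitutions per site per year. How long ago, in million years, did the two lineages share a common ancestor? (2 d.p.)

83.99

p = 383/958 ≈ 0.399791.
d = −(3/4) ln(1 − 4p/3) = −0.75 ln(1 − 0.533055) = −0.75 ln(0.466945)
  = −0.75 × (-0.761544) = 0.571158 substitutions/site.
Under a molecular clock d = 2μt, so t = d/(2μ) = 0.571158 / (2 × 3.4 × 10^-9) = 83.99 million years.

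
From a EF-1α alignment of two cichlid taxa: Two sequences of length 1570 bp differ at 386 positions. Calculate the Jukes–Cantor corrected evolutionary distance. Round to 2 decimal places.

0.30

p = 386/1570 ≈ 0.24586.
d = −(3/4) ln(1 − 4p/3) = −0.75 ln(1 − 0.327813) = −0.75 ln(0.672187)
  = −0.75 × (-0.397219) = 0.297914 substitutions/site.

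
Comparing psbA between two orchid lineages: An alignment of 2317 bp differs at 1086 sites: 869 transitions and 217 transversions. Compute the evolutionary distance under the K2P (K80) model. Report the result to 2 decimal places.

0.98

P = 869/2317 ≈ 0.375054 and Q = 217/2317 ≈ 0.093656.
Under the Kimura two-parameter model, d = −½ ln(1 − 2P − Q) − ¼ ln(1 − 2Q).
1 − 2P − Q = 0.156236, giving −½ ln(0.156236) = 0.928194.
1 − 2Q = 0.812688, giving −¼ ln(0.812688) = 0.051852.
d = 0.928194 + 0.051852 = 0.980046.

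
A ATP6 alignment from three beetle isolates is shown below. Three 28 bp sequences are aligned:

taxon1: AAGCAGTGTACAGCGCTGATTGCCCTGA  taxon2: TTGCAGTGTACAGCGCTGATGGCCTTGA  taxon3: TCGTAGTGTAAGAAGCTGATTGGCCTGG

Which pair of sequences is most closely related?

taxon1–taxon2: 4/28 differ, p = 0.143, d = 0.158.
taxon1–taxon3: 9/28 differ, p = 0.321, d = 0.420.
taxon2–taxon3: 10/28 differ, p = 0.357, d = 0.485.
The smallest distance is between taxon1 and taxon2.

taxon1 and taxon2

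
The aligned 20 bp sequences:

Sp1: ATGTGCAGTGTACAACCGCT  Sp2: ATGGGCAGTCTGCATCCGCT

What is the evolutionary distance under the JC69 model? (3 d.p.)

The sequences differ at 4 of 20 sites (4, 10, 12, 15), so p = 4/20 = 0.2.
d = −(3/4) ln(1 − 4p/3) = −0.75 ln(1 − 0.266667) = −0.75 ln(0.733333)
  = −0.75 × (-0.310155) = 0.232616 substitutions/site.

0.233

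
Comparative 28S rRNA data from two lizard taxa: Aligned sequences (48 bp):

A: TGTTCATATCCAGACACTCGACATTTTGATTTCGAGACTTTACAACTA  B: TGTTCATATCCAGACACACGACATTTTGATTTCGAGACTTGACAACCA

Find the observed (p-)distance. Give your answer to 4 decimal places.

The sequences differ at 3 of 48 positions (sites 18, 41, 47).
p = 3/48 = 0.0625.

0.0625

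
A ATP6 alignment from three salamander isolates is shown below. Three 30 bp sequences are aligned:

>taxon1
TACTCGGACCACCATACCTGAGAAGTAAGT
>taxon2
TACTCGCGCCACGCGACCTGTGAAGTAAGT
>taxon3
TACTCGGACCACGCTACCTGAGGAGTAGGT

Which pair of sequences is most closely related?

taxon1 and taxon3

taxon1–taxon2: 6/30 differ, p = 0.200, d = 0.233.
taxon1–taxon3: 4/30 differ, p = 0.133, d = 0.147.
taxon2–taxon3: 6/30 differ, p = 0.200, d = 0.233.
The smallest distance is between taxon1 and taxon3.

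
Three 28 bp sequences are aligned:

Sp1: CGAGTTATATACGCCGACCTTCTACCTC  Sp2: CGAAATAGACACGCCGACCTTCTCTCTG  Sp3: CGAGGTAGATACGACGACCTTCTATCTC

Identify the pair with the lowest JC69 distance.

Sp1–Sp2: 7/28 differ, p = 0.250, d = 0.304.
Sp1–Sp3: 4/28 differ, p = 0.143, d = 0.158.
Sp2–Sp3: 6/28 differ, p = 0.214, d = 0.252.
The smallest distance is between Sp1 and Sp3.

Sp1 and Sp3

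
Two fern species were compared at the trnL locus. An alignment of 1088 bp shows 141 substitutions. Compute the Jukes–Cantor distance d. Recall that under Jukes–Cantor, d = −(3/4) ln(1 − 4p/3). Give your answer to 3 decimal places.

p = 141/1088 ≈ 0.129596.
d = −(3/4) ln(1 − 4p/3) = −0.75 ln(1 − 0.172795) = −0.75 ln(0.827205)
  = −0.75 × (-0.189703) = 0.142277 substitutions/site.

0.142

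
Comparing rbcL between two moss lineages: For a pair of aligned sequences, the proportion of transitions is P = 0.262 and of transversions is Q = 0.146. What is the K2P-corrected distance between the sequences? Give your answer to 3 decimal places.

0.641

Under the Kimura two-parameter model, d = −½ ln(1 − 2P − Q) − ¼ ln(1 − 2Q).
1 − 2P − Q = 0.33, giving −½ ln(0.33) = 0.554331.
1 − 2Q = 0.708, giving −¼ ln(0.708) = 0.086328.
d = 0.554331 + 0.086328 = 0.640659.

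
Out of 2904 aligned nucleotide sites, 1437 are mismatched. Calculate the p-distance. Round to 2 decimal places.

p = 1437/2904 = 0.494834… ≈ 0.49 (to 2 d.p.).

0.49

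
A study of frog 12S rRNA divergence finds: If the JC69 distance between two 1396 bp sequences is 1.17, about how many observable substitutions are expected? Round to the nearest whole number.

Invert JC69: p = (3/4)(1 − e^(−4d/3)) = 0.75 × (1 − e^(-1.56)) = 0.75 × (1 − 0.210136) = 0.592398.
Expected differing sites = pL ≈ 0.592398 × 1396 = 826.987608 ≈ 827.

827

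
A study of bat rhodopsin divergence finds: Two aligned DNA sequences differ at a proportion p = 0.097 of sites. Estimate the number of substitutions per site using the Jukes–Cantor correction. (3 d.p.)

d = −(3/4) ln(1 − 4p/3) = −0.75 ln(1 − 0.129333) = −0.75 ln(0.870667)
  = −0.75 × (-0.138496) = 0.103872 substitutions/site.

0.104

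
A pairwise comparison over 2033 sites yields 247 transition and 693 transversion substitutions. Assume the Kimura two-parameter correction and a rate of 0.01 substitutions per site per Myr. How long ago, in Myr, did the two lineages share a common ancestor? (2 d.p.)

36.23

P = 247/2033 ≈ 0.121495 and Q = 693/2033 ≈ 0.340876.
Under the Kimura two-parameter model, d = −½ ln(1 − 2P − Q) − ¼ ln(1 − 2Q).
1 − 2P − Q = 0.416134, giving −½ ln(0.416134) = 0.438374.
1 − 2Q = 0.318248, giving −¼ ln(0.318248) = 0.286231.
d = 0.438374 + 0.286231 = 0.724605.
Under a molecular clock d = 2μt, so t = d/(2μ) = 0.724605 / (2 × 0.01) = 36.23 Myr.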